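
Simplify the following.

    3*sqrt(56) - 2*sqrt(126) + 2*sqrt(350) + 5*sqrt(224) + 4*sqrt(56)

3*sqrt(56) = 6*sqrt(14); 2*sqrt(126) = 6*sqrt(14); 2*sqrt(350) = 10*sqrt(14); 5*sqrt(224) = 20*sqrt(14); 4*sqrt(56) = 8*sqrt(14)
Combine: (6 - 6 + 10 + 20 + 8)·sqrt(14) = 38*sqrt(14)

38*sqrt(14)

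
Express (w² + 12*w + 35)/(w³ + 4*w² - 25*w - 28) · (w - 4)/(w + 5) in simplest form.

Factor: w² + 12*w + 35 = (w + 7)·(w + 5);  w³ + 4*w² - 25*w - 28 = (w + 7)·(w + 1)·(w - 4)
Cancel the common factors (w + 7), (w - 4), (w + 5).

1/(w + 1)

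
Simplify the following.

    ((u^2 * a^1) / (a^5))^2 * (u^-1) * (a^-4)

u^3/a^12

Inside the bracket: u^2 * (a^-4)
Raise to the power 2: u^4 * (a^-8)
Multiply by (u^-1) * (a^-4): add exponents.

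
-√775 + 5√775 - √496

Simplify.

√775 = 5*√31; 5√775 = 25*√31; √496 = 4*√31
Combine: (-5 + 25 - 4)·√31 = 16*√31

16*√31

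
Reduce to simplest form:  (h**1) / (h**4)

h**(-3)

Quotient: (h**-3)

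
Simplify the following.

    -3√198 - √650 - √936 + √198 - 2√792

3√198 = 9*√22; √650 = 5*√26; √936 = 6*√26; √198 = 3*√22; 2√792 = 12*√22

-18*√22 - 11*√26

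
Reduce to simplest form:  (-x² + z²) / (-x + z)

-x² + z² factors as -(x - z)*(x + z).

x + z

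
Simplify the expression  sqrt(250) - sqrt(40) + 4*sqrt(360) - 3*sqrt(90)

sqrt(250) = 5*sqrt(10); sqrt(40) = 2*sqrt(10); 4*sqrt(360) = 24*sqrt(10); 3*sqrt(90) = 9*sqrt(10)
Combine: (5 - 2 + 24 - 9)·sqrt(10) = 18*sqrt(10)

18*sqrt(10)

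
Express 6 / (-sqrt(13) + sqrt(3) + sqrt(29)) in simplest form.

Group as (sqrt(3) + sqrt(29)) - sqrt(13); multiply by (sqrt(3) + sqrt(29)) + sqrt(13), then rationalise the remaining surd.

(-234*sqrt(3) - 12*sqrt(1131) + 114*sqrt(13) + 78*sqrt(29))/13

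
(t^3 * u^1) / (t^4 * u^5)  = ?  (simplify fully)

1/(t*u^4)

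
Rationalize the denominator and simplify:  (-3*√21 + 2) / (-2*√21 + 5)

Multiply numerator and denominator by 5 + 2*√21.
Denominator becomes -59; numerator becomes -116 - 11*√21.

(11*√21 + 116)/59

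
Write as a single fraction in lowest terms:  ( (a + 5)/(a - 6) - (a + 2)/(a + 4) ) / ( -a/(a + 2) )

(-13*a² - 58*a - 64)/(a³ - 2*a² - 24*a)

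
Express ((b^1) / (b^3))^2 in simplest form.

Inside the bracket: (b^-2)
Raise to the power 2: (b^-4)

b^(-4)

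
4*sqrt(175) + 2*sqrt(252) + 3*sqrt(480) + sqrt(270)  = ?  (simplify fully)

15*sqrt(30) + 32*sqrt(7)

4*sqrt(175) = 20*sqrt(7); 2*sqrt(252) = 12*sqrt(7); 3*sqrt(480) = 12*sqrt(30); sqrt(270) = 3*sqrt(30)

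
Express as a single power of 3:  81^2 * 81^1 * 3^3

3^15

81^2 = 3^8; 81^1 = 3^4; 3^3 = 3^3
Combine exponents: 3^15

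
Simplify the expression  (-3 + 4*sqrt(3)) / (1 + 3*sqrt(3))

Multiply numerator and denominator by -3*sqrt(3) + 1.
Denominator becomes -26; numerator becomes -39 + 13*sqrt(3).

(-sqrt(3) + 3)/2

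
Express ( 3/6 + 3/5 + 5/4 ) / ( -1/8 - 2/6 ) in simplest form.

-282/55

Numerator: 3/6 + 3/5 + 5/4 = 47/20
Denominator: -1/8 - 2/6 = -11/24
Divide: (47/20) · (-24/11) = -282/55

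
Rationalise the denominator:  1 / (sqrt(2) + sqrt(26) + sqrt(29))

(-4*sqrt(377) - sqrt(29) + 5*sqrt(26) + 53*sqrt(2))/207

Group as (sqrt(2) + sqrt(29)) + sqrt(26); multiply by (sqrt(2) + sqrt(29)) - sqrt(26), then rationalise the remaining surd.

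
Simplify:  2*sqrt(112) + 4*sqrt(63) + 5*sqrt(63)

35*sqrt(7)

2*sqrt(112) = 8*sqrt(7); 4*sqrt(63) = 12*sqrt(7); 5*sqrt(63) = 15*sqrt(7)
Combine: (8 + 12 + 15)·sqrt(7) = 35*sqrt(7)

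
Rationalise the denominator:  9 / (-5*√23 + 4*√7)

(-45*√23 - 36*√7)/463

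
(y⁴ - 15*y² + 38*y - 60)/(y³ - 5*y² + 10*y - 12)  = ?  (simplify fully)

y + 5

Factor: y⁴ - 15*y² + 38*y - 60 = (y² - 2*y + 4)·(y + 5)·(y - 3);  y³ - 5*y² + 10*y - 12 = (y² - 2*y + 4)·(y - 3)
Cancel the common factors (y² - 2*y + 4), (y - 3).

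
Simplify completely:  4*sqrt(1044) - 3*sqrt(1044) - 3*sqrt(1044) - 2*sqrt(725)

4*sqrt(1044) = 24*sqrt(29); 3*sqrt(1044) = 18*sqrt(29); 3*sqrt(1044) = 18*sqrt(29); 2*sqrt(725) = 10*sqrt(29)
Combine: (24 - 18 - 18 - 10)·sqrt(29) = -22*sqrt(29)

-22*sqrt(29)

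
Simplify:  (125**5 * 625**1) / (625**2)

5**11

125**5 = 5**15; 625**1 = 5**4; 625**2 = 5**8
Combine exponents: 5**11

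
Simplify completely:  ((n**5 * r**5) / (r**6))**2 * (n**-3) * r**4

Inside the bracket: n**5 * (r**-1)
Raise to the power 2: n**10 * (r**-2)
Multiply by (n**-3) * r**4: add exponents.

n**7*r**2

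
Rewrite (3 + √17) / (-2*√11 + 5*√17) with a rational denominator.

Multiply numerator and denominator by 2*√11 + 5*√17.
Denominator becomes 381; numerator becomes 6*√11 + 2*√187 + 15*√17 + 85.

(6*√11 + 2*√187 + 15*√17 + 85)/381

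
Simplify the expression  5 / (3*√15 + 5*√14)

(-3*√15 + 5*√14)/43

Multiply numerator and denominator by -5*√14 + 3*√15.
Denominator becomes -215; numerator becomes -25*√14 + 15*√15.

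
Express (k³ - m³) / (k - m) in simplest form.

k² + k*m + m²

Apply the difference-of-cubes factorisation and cancel (k - m).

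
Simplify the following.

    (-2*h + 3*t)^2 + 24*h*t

After expansion: 4*h^2 + 12*h*t + 9*t^2 — a perfect-square trinomial.

(2*h + 3*t)^2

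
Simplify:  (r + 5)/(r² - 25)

1/(r - 5)

Factor: r² - 25 = (r + 5)·(r - 5)
Cancel the common factor (r + 5).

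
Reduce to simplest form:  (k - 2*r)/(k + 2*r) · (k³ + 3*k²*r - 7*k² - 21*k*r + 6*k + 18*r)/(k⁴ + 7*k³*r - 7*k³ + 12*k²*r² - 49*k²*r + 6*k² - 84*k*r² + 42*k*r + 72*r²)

(k - 2*r)/(k² + 6*k*r + 8*r²)

Factor: k³ + 3*k²*r - 7*k² - 21*k*r + 6*k + 18*r = (k - 6)·(k - 1)·(k + 3*r);  k⁴ + 7*k³*r - 7*k³ + 12*k²*r² - 49*k²*r + 6*k² - 84*k*r² + 42*k*r + 72*r² = (k - 6)·(k - 1)·(k + 3*r)·(k + 4*r)
Cancel the common factors (k - 1), (k - 6), (k + 3*r).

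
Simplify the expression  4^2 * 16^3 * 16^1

2^20

4^2 = 2^4; 16^3 = 2^12; 16^1 = 2^4
Combine exponents: 2^20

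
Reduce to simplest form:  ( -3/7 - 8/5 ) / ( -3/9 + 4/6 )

-213/35

Numerator: -3/7 - 8/5 = -71/35
Denominator: -3/9 + 4/6 = 1/3
Divide: (-71/35) · (3) = -213/35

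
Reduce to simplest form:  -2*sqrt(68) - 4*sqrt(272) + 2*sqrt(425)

-10*sqrt(17)

2*sqrt(68) = 4*sqrt(17); 4*sqrt(272) = 16*sqrt(17); 2*sqrt(425) = 10*sqrt(17)
Combine: (-4 - 16 + 10)·sqrt(17) = -10*sqrt(17)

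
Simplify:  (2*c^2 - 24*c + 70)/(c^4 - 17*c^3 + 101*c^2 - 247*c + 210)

2/(c^2 - 5*c + 6)

Factor: 2*c^2 - 24*c + 70 = 2*(c - 5)*(c - 7);  c^4 - 17*c^3 + 101*c^2 - 247*c + 210 = (c - 5)*(c - 3)*(c - 7)*(c - 2)
Cancel the common factors (c - 5), (c - 7).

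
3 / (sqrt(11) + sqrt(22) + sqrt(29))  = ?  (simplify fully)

(-33*sqrt(58) + 6*sqrt(29) + 27*sqrt(22) + 60*sqrt(11))/476

Group as (sqrt(11) + sqrt(22)) + sqrt(29); multiply by (sqrt(11) + sqrt(22)) - sqrt(29), then rationalise the remaining surd.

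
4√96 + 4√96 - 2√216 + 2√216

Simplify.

32*√6

4√96 = 16*√6; 4√96 = 16*√6; 2√216 = 12*√6; 2√216 = 12*√6
Combine: (16 + 16 - 12 + 12)·√6 = 32*√6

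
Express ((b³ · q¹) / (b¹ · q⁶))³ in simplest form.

b⁶/q^15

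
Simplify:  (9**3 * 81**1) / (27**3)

9**3 = 3**6; 81**1 = 3**4; 27**3 = 3**9
Combine exponents: 3**1

3**1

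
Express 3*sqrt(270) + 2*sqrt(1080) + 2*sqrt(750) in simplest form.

31*sqrt(30)

3*sqrt(270) = 9*sqrt(30); 2*sqrt(1080) = 12*sqrt(30); 2*sqrt(750) = 10*sqrt(30)
Combine: (9 + 12 + 10)·sqrt(30) = 31*sqrt(30)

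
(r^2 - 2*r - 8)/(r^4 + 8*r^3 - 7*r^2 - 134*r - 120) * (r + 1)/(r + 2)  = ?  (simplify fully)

1/(r^2 + 11*r + 30)

Factor: r^2 - 2*r - 8 = (r + 2)*(r - 4);  r^4 + 8*r^3 - 7*r^2 - 134*r - 120 = (r + 1)*(r + 6)*(r - 4)*(r + 5)
Cancel the common factors (r + 1), (r + 2), (r - 4).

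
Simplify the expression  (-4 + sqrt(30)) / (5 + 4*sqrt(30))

Multiply numerator and denominator by -4*sqrt(30) + 5.
Denominator becomes -455; numerator becomes -140 + 21*sqrt(30).

(-3*sqrt(30) + 20)/65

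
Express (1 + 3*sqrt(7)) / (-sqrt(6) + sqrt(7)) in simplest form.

sqrt(6) + sqrt(7) + 3*sqrt(42) + 21

Multiply numerator and denominator by sqrt(6) + sqrt(7).
Denominator becomes 1; numerator becomes sqrt(6) + sqrt(7) + 3*sqrt(42) + 21.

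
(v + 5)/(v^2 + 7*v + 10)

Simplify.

1/(v + 2)

Factor: v^2 + 7*v + 10 = (v + 2)*(v + 5)
Cancel the common factor (v + 5).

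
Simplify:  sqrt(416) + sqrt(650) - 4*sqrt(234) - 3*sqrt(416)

-15*sqrt(26)

sqrt(416) = 4*sqrt(26); sqrt(650) = 5*sqrt(26); 4*sqrt(234) = 12*sqrt(26); 3*sqrt(416) = 12*sqrt(26)
Combine: (4 + 5 - 12 - 12)·sqrt(26) = -15*sqrt(26)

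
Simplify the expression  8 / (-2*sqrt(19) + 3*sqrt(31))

Multiply numerator and denominator by 2*sqrt(19) + 3*sqrt(31).
Denominator becomes 203; numerator becomes 16*sqrt(19) + 24*sqrt(31).

(16*sqrt(19) + 24*sqrt(31))/203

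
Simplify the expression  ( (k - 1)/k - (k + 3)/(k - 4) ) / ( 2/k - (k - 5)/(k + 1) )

Numerator: (k - 1)/k - (k + 3)/(k - 4) = (-8*k + 4)/(k**2 - 4*k)
Denominator: 2/k - (k - 5)/(k + 1) = (-k**2 + 7*k + 2)/(k**2 + k)
Divide: ((-8*k + 4)/(k**2 - 4*k)) · ((k**2 + k)/(-k**2 + 7*k + 2)) = (8*k**2 + 4*k - 4)/(k**3 - 11*k**2 + 26*k + 8)

(8*k**2 + 4*k - 4)/(k**3 - 11*k**2 + 26*k + 8)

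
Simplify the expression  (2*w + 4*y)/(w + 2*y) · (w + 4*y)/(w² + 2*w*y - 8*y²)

-2/(-w + 2*y)

Factor: 2*w + 4*y = 2·(w + 2*y);  w² + 2*w*y - 8*y² = (w + 4*y)·(w - 2*y)
Cancel the common factors (w + 2*y), (w + 4*y).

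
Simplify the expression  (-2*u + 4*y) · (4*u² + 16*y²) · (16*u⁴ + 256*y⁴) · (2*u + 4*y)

-256*u⁸ + 65536*y⁸

((4*y)+(2*u))((4*y)-(2*u)) = -4*u² + 16*y²; continue pairing.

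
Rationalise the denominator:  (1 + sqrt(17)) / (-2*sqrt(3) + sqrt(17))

Multiply numerator and denominator by 2*sqrt(3) + sqrt(17).
Denominator becomes 5; numerator becomes 2*sqrt(3) + sqrt(17) + 2*sqrt(51) + 17.

(2*sqrt(3) + sqrt(17) + 2*sqrt(51) + 17)/5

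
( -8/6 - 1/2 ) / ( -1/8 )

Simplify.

44/3

Numerator: -8/6 - 1/2 = -11/6
Denominator: -1/8 = -1/8
Divide: (-11/6) · (-8) = 44/3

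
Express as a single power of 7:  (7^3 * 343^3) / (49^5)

7^3 = 7^3; 343^3 = 7^9; 49^5 = 7^10
Combine exponents: 7^2

7^2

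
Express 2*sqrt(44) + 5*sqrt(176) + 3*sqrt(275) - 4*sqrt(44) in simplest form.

31*sqrt(11)

2*sqrt(44) = 4*sqrt(11); 5*sqrt(176) = 20*sqrt(11); 3*sqrt(275) = 15*sqrt(11); 4*sqrt(44) = 8*sqrt(11)
Combine: (4 + 20 + 15 - 8)·sqrt(11) = 31*sqrt(11)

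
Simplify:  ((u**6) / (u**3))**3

u**9

Inside the bracket: u**3
Raise to the power 3: u**9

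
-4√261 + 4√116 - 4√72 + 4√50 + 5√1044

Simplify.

-4*√2 + 26*√29

4√261 = 12*√29; 4√116 = 8*√29; 4√72 = 24*√2; 4√50 = 20*√2; 5√1044 = 30*√29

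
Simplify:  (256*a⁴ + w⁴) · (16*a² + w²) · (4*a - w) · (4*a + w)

65536*a⁸ - w⁸

((4*a)+w)((4*a)-w) = 16*a² - w²; continue pairing.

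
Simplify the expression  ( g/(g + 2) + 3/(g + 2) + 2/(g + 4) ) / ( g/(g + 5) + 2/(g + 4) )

Numerator: g/(g + 2) + 3/(g + 2) + 2/(g + 4) = (g^2 + 9*g + 16)/(g^2 + 6*g + 8)
Denominator: g/(g + 5) + 2/(g + 4) = (g^2 + 6*g + 10)/(g^2 + 9*g + 20)
Divide: ((g^2 + 9*g + 16)/(g^2 + 6*g + 8)) · ((g^2 + 9*g + 20)/(g^2 + 6*g + 10)) = (g^3 + 14*g^2 + 61*g + 80)/(g^3 + 8*g^2 + 22*g + 20)

(g^3 + 14*g^2 + 61*g + 80)/(g^3 + 8*g^2 + 22*g + 20)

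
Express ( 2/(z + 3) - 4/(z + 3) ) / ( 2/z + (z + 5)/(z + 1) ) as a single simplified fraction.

(-2*z^2 - 2*z)/(z^3 + 10*z^2 + 23*z + 6)

Numerator: 2/(z + 3) - 4/(z + 3) = -2/(z + 3)
Denominator: 2/z + (z + 5)/(z + 1) = (z^2 + 7*z + 2)/(z^2 + z)
Divide: (-2/(z + 3)) · ((z^2 + z)/(z^2 + 7*z + 2)) = (-2*z^2 - 2*z)/(z^3 + 10*z^2 + 23*z + 6)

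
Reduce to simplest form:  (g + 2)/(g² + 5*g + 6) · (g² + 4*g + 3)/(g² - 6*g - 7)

1/(g - 7)

Factor: g² + 5*g + 6 = (g + 2)·(g + 3);  g² + 4*g + 3 = (g + 3)·(g + 1);  g² - 6*g - 7 = (g + 1)·(g - 7)
Cancel the common factors (g + 2), (g + 1), (g + 3).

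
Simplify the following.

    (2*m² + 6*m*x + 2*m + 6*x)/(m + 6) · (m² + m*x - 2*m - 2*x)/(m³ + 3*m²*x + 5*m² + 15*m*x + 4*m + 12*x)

Factor: 2*m² + 6*m*x + 2*m + 6*x = 2·(m + 3*x)·(m + 1);  m² + m*x - 2*m - 2*x = (m + x)·(m - 2);  m³ + 3*m²*x + 5*m² + 15*m*x + 4*m + 12*x = (m + 4)·(m + 1)·(m + 3*x)
Cancel the common factors (m + 1), (m + 3*x).

(2*m² + 2*m*x - 4*m - 4*x)/(m² + 10*m + 24)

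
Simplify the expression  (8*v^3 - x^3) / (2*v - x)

(2*v)^3 - x^3 = (2*v - x)(4*v^2 + 2*v*x + x^2).

4*v^2 + 2*v*x + x^2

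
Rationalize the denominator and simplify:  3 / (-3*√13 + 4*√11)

(9*√13 + 12*√11)/59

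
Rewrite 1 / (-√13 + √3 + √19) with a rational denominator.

Group as (√3 + √19) - √13; multiply by (√3 + √19) + √13, then rationalise the remaining surd.

(-9*√13 - 3*√19 + 29*√3 + 2*√741)/147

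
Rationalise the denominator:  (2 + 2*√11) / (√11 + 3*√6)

(-22 - 2*√11 + 6*√6 + 6*√66)/43

Multiply numerator and denominator by -3*√6 + √11.
Denominator becomes -43; numerator becomes -6*√66 - 6*√6 + 2*√11 + 22.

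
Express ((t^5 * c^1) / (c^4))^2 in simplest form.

t^10/c^6

Inside the bracket: t^5 * (c^-3)
Raise to the power 2: t^10 * (c^-6)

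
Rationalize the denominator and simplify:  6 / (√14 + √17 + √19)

(-3*√4522 + 18*√19 + 24*√17 + 33*√14)/202

Group as (√14 + √17) + √19; multiply by (√14 + √17) - √19, then rationalise the remaining surd.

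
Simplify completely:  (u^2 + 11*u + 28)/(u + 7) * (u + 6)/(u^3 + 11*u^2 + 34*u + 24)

Factor: u^2 + 11*u + 28 = (u + 4)*(u + 7);  u^3 + 11*u^2 + 34*u + 24 = (u + 6)*(u + 4)*(u + 1)
Cancel the common factors (u + 6), (u + 7), (u + 4).

1/(u + 1)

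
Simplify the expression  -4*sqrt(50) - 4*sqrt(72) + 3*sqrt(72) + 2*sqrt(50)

-16*sqrt(2)

4*sqrt(50) = 20*sqrt(2); 4*sqrt(72) = 24*sqrt(2); 3*sqrt(72) = 18*sqrt(2); 2*sqrt(50) = 10*sqrt(2)
Combine: (-20 - 24 + 18 + 10)·sqrt(2) = -16*sqrt(2)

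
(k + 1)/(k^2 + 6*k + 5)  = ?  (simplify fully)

Factor: k^2 + 6*k + 5 = (k + 5)*(k + 1)
Cancel the common factor (k + 1).

1/(k + 5)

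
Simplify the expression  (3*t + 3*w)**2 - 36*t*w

Expanding gives 9*t**2 - 18*t*w + 9*w**2, a perfect square.

9*(t - w)**2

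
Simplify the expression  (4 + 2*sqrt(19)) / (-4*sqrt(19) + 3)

(-164 - 22*sqrt(19))/295

Multiply numerator and denominator by 3 + 4*sqrt(19).
Denominator becomes -295; numerator becomes 22*sqrt(19) + 164.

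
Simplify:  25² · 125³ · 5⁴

5^17

25² = 5^4; 125³ = 5^9; 5⁴ = 5^4
Combine exponents: 5^17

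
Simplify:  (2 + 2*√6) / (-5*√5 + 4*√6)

(-10*√30 - 48 - 10*√5 - 8*√6)/29

Multiply numerator and denominator by 4*√6 + 5*√5.
Denominator becomes -29; numerator becomes 8*√6 + 10*√5 + 48 + 10*√30.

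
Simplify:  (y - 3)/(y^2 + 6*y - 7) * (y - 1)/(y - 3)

Factor: y^2 + 6*y - 7 = (y - 1)*(y + 7)
Cancel the common factors (y - 3), (y - 1).

1/(y + 7)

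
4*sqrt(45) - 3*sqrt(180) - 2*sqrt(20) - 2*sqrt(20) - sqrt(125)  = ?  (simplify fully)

-19*sqrt(5)

4*sqrt(45) = 12*sqrt(5); 3*sqrt(180) = 18*sqrt(5); 2*sqrt(20) = 4*sqrt(5); 2*sqrt(20) = 4*sqrt(5); sqrt(125) = 5*sqrt(5)
Combine: (12 - 18 - 4 - 4 - 5)·sqrt(5) = -19*sqrt(5)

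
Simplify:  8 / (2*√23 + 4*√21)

Multiply numerator and denominator by -2*√23 + 4*√21.
Denominator becomes 244; numerator becomes -16*√23 + 32*√21.

(-4*√23 + 8*√21)/61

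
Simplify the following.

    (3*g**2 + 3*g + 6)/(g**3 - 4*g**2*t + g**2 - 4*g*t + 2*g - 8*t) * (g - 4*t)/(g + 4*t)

Factor: 3*g**2 + 3*g + 6 = 3*(g**2 + g + 2);  g**3 - 4*g**2*t + g**2 - 4*g*t + 2*g - 8*t = (g**2 + g + 2)*(g - 4*t)
Cancel the common factors (g**2 + g + 2), (g - 4*t).

3/(g + 4*t)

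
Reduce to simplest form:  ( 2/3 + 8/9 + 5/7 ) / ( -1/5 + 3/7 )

Numerator: 2/3 + 8/9 + 5/7 = 143/63
Denominator: -1/5 + 3/7 = 8/35
Divide: (143/63) · (35/8) = 715/72

715/72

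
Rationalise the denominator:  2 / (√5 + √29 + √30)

Group as (√5 + √30) + √29; multiply by (√5 + √30) - √29, then rationalise the remaining surd.

(-5*√174 + 2*√30 + 3*√29 + 27*√5)/141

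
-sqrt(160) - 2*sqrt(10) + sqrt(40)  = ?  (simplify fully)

sqrt(160) = 4*sqrt(10); 2*sqrt(10) = 2*sqrt(10); sqrt(40) = 2*sqrt(10)
Combine: (-4 - 2 + 2)·sqrt(10) = -4*sqrt(10)

-4*sqrt(10)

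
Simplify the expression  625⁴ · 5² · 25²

5^22

625⁴ = 5^16; 5² = 5^2; 25² = 5^4
Combine exponents: 5^22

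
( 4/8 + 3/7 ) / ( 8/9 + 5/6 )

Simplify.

117/217

Numerator: 4/8 + 3/7 = 13/14
Denominator: 8/9 + 5/6 = 31/18
Divide: (13/14) · (18/31) = 117/217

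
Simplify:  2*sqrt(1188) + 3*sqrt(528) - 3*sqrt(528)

12*sqrt(33)

2*sqrt(1188) = 12*sqrt(33); 3*sqrt(528) = 12*sqrt(33); 3*sqrt(528) = 12*sqrt(33)
Combine: (12 + 12 - 12)·sqrt(33) = 12*sqrt(33)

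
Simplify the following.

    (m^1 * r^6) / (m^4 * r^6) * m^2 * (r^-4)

Quotient: (m^-3)
Multiply by m^2 * (r^-4): add exponents.

1/(m*r^4)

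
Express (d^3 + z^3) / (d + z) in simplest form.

Factor as (a+b)(a^2-ab+b^2) with a=d, b=z.

d^2 - d*z + z^2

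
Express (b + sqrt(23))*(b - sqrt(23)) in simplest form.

b^2 - 23

Difference of squares with P = b, Q = sqrt(23).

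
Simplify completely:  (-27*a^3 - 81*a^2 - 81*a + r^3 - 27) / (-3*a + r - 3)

Factor as (a-b)(a^2+ab+b^2) with a=r, b=(3*a + 3).

9*a^2 + 3*a*r + 18*a + r^2 + 3*r + 9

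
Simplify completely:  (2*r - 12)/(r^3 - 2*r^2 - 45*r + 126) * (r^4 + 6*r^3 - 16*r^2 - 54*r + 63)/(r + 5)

(2*r^2 + 4*r - 6)/(r + 5)

Factor: 2*r - 12 = 2*(r - 6);  r^3 - 2*r^2 - 45*r + 126 = (r - 3)*(r - 6)*(r + 7);  r^4 + 6*r^3 - 16*r^2 - 54*r + 63 = (r - 1)*(r + 7)*(r - 3)*(r + 3)
Cancel the common factors (r + 7), (r - 6), (r - 3).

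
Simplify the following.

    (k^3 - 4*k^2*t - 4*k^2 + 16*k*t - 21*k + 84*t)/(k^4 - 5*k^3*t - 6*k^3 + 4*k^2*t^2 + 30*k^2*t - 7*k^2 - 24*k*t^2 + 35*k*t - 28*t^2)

Factor: k^3 - 4*k^2*t - 4*k^2 + 16*k*t - 21*k + 84*t = (k + 3)*(k - 7)*(k - 4*t);  k^4 - 5*k^3*t - 6*k^3 + 4*k^2*t^2 + 30*k^2*t - 7*k^2 - 24*k*t^2 + 35*k*t - 28*t^2 = (k - 4*t)*(k + 1)*(k - 7)*(k - t)
Cancel the common factors (k - 4*t), (k - 7).

(-k - 3)/(-k^2 + k*t - k + t)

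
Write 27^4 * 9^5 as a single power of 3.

3^22

27^4 = 3^12; 9^5 = 3^10
Combine exponents: 3^22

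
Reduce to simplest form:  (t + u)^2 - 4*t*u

Expand the square and combine the 4*t*u term.

(t - u)^2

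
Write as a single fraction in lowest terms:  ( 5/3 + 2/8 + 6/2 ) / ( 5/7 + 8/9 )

1239/404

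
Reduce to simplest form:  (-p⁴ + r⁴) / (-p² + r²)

-p⁴ + r⁴ factors as -(p - r)*(p + r)*(p² + r²).

p² + r²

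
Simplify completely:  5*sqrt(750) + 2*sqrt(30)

27*sqrt(30)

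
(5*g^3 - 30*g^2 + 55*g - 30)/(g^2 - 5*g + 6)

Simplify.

Factor: 5*g^3 - 30*g^2 + 55*g - 30 = 5*(g - 3)*(g - 2)*(g - 1);  g^2 - 5*g + 6 = (g - 2)*(g - 3)
Cancel the common factors (g - 3), (g - 2).

5*g - 5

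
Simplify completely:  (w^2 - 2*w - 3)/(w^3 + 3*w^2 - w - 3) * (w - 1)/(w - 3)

Factor: w^2 - 2*w - 3 = (w + 1)*(w - 3);  w^3 + 3*w^2 - w - 3 = (w - 1)*(w + 1)*(w + 3)
Cancel the common factors (w + 1), (w - 3), (w - 1).

1/(w + 3)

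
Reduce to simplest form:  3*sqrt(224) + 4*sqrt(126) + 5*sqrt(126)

3*sqrt(224) = 12*sqrt(14); 4*sqrt(126) = 12*sqrt(14); 5*sqrt(126) = 15*sqrt(14)
Combine: (12 + 12 + 15)·sqrt(14) = 39*sqrt(14)

39*sqrt(14)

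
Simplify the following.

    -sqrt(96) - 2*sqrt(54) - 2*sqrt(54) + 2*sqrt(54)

-10*sqrt(6)

sqrt(96) = 4*sqrt(6); 2*sqrt(54) = 6*sqrt(6); 2*sqrt(54) = 6*sqrt(6); 2*sqrt(54) = 6*sqrt(6)
Combine: (-4 - 6 - 6 + 6)·sqrt(6) = -10*sqrt(6)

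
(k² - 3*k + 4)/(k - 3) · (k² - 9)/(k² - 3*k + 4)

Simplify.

Factor: k² - 9 = (k + 3)·(k - 3)
Cancel the common factors (k² - 3*k + 4), (k - 3).

k + 3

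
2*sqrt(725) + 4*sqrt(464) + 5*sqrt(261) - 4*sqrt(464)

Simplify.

25*sqrt(29)

2*sqrt(725) = 10*sqrt(29); 4*sqrt(464) = 16*sqrt(29); 5*sqrt(261) = 15*sqrt(29); 4*sqrt(464) = 16*sqrt(29)
Combine: (10 + 16 + 15 - 16)·sqrt(29) = 25*sqrt(29)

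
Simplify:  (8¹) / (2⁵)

2^(-2)

8¹ = 2^3; 2⁵ = 2^5
Combine exponents: 2^(-2)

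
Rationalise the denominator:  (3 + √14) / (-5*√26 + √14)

(-10*√91 - 15*√26 - 14 - 3*√14)/636

Multiply numerator and denominator by √14 + 5*√26.
Denominator becomes -636; numerator becomes 3*√14 + 14 + 15*√26 + 10*√91.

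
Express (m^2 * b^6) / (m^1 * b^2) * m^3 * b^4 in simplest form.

Quotient: m^1 * b^4
Multiply by m^3 * b^4: add exponents.

b^8*m^4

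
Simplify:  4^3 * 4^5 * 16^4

2^32

4^3 = 2^6; 4^5 = 2^10; 16^4 = 2^16
Combine exponents: 2^32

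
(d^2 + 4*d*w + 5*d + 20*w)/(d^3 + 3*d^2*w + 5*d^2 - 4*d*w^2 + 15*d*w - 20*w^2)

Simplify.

-1/(-d + w)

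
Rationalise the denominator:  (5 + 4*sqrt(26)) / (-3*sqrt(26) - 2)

Multiply numerator and denominator by -2 + 3*sqrt(26).
Denominator becomes -230; numerator becomes 7*sqrt(26) + 302.

(-302 - 7*sqrt(26))/230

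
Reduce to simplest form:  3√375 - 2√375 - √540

3√375 = 15*√15; 2√375 = 10*√15; √540 = 6*√15
Combine: (15 - 10 - 6)·√15 = -√15

-√15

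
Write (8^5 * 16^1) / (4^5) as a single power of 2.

8^5 = 2^15; 16^1 = 2^4; 4^5 = 2^10
Combine exponents: 2^9

2^9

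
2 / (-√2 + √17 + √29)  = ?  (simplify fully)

Group as (√17 + √29) - √2; multiply by (√17 + √29) + √2, then rationalise the remaining surd.

(-22*√2 - 5*√29 + 7*√17 + √986)/9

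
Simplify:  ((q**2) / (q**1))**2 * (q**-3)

1/q

Inside the bracket: q**1
Raise to the power 2: q**2
Multiply by (q**-3): add exponents.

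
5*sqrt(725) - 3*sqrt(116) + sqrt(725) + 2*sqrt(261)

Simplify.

5*sqrt(725) = 25*sqrt(29); 3*sqrt(116) = 6*sqrt(29); sqrt(725) = 5*sqrt(29); 2*sqrt(261) = 6*sqrt(29)
Combine: (25 - 6 + 5 + 6)·sqrt(29) = 30*sqrt(29)

30*sqrt(29)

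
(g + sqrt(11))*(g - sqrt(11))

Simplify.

(g)**2 - (sqrt(11))**2 = g**2 - 11.

g**2 - 11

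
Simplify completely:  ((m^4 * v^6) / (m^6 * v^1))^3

v^15/m^6

Inside the bracket: (m^-2) * v^5
Raise to the power 3: (m^-6) * v^15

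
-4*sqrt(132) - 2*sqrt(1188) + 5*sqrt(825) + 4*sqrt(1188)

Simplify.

29*sqrt(33)

4*sqrt(132) = 8*sqrt(33); 2*sqrt(1188) = 12*sqrt(33); 5*sqrt(825) = 25*sqrt(33); 4*sqrt(1188) = 24*sqrt(33)
Combine: (-8 - 12 + 25 + 24)·sqrt(33) = 29*sqrt(33)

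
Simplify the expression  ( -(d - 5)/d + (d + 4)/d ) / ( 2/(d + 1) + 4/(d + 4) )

Numerator: -(d - 5)/d + (d + 4)/d = 9/d
Denominator: 2/(d + 1) + 4/(d + 4) = (6*d + 12)/(d**2 + 5*d + 4)
Divide: (9/d) · ((d**2 + 5*d + 4)/(6*d + 12)) = (3*d**2 + 15*d + 12)/(2*d**2 + 4*d)

(3*d**2 + 15*d + 12)/(2*d**2 + 4*d)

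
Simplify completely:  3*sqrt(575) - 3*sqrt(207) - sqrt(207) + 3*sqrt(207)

3*sqrt(575) = 15*sqrt(23); 3*sqrt(207) = 9*sqrt(23); sqrt(207) = 3*sqrt(23); 3*sqrt(207) = 9*sqrt(23)
Combine: (15 - 9 - 3 + 9)·sqrt(23) = 12*sqrt(23)

12*sqrt(23)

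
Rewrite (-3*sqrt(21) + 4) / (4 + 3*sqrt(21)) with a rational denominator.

Multiply numerator and denominator by -3*sqrt(21) + 4.
Denominator becomes -173; numerator becomes -24*sqrt(21) + 205.

-(-3*sqrt(21) + 4)^2/173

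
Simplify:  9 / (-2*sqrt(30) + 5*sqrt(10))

(18*sqrt(30) + 45*sqrt(10))/130

Multiply numerator and denominator by 2*sqrt(30) + 5*sqrt(10).
Denominator becomes 130; numerator becomes 18*sqrt(30) + 45*sqrt(10).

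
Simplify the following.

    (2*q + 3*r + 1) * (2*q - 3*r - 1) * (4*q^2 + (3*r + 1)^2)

16*q^4 - 81*r^4 - 108*r^3 - 54*r^2 - 12*r - 1

Telescope via difference of squares: ((2*q)+(3*r + 1))((2*q)-(3*r + 1)) = 4*q^2 - 9*r^2 - 6*r - 1, then repeat with the next factor.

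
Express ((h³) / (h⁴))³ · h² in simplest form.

Inside the bracket: (h^-1)
Raise to the power 3: (h^-3)
Multiply by h²: add exponents.

1/h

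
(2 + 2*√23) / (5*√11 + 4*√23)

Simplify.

Multiply numerator and denominator by -5*√11 + 4*√23.
Denominator becomes 93; numerator becomes -10*√253 - 10*√11 + 8*√23 + 184.

(-10*√253 - 10*√11 + 8*√23 + 184)/93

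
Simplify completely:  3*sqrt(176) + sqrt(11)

3*sqrt(176) = 12*sqrt(11); sqrt(11) = sqrt(11)
Combine: (12 + 1)·sqrt(11) = 13*sqrt(11)

13*sqrt(11)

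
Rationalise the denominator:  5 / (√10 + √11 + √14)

Group as (√10 + √11) + √14; multiply by (√10 + √11) - √14, then rationalise the remaining surd.

(-20*√385 + 35*√14 + 65*√11 + 75*√10)/391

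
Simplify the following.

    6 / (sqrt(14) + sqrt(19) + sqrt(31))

Group as (sqrt(14) + sqrt(31)) + sqrt(19); multiply by (sqrt(14) + sqrt(31)) - sqrt(19), then rationalise the remaining surd.

(-3*sqrt(8246) + 3*sqrt(31) + 39*sqrt(19) + 54*sqrt(14))/265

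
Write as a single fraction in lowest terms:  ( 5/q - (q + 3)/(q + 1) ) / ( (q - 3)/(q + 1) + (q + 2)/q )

(-q² + 2*q + 5)/(2*q² + 2)

Numerator: 5/q - (q + 3)/(q + 1) = (-q² + 2*q + 5)/(q² + q)
Denominator: (q - 3)/(q + 1) + (q + 2)/q = (2*q² + 2)/(q² + q)
Divide: ((-q² + 2*q + 5)/(q² + q)) · ((q² + q)/(2*q² + 2)) = (-q² + 2*q + 5)/(2*q² + 2)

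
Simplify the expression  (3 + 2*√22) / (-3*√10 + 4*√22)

Multiply numerator and denominator by 3*√10 + 4*√22.
Denominator becomes 262; numerator becomes 9*√10 + 12*√22 + 12*√55 + 176.

(9*√10 + 12*√22 + 12*√55 + 176)/262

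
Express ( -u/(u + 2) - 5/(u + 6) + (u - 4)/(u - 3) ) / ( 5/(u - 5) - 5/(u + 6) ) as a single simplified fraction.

(-4*u**3 + 23*u**2 - 33*u + 90)/(55*u**2 - 55*u - 330)

Numerator: -u/(u + 2) - 5/(u + 6) + (u - 4)/(u - 3) = (-4*u**2 + 3*u - 18)/(u**3 + 5*u**2 - 12*u - 36)
Denominator: 5/(u - 5) - 5/(u + 6) = 55/(u**2 + u - 30)
Divide: ((-4*u**2 + 3*u - 18)/(u**3 + 5*u**2 - 12*u - 36)) · (u**2/55 + u/55 - 6/11) = (-4*u**3 + 23*u**2 - 33*u + 90)/(55*u**2 - 55*u - 330)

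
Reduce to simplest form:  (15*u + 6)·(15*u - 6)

Product of conjugates: (P+Q)(P-Q) = P^2 - Q^2.

225*u² - 36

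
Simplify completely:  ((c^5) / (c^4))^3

Inside the bracket: c^1
Raise to the power 3: c^3

c^3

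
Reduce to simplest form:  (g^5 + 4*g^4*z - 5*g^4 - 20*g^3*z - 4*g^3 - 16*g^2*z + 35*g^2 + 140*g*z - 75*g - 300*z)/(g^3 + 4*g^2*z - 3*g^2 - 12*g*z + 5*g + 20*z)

g^2 - 2*g - 15

Factor: g^5 + 4*g^4*z - 5*g^4 - 20*g^3*z - 4*g^3 - 16*g^2*z + 35*g^2 + 140*g*z - 75*g - 300*z = (g + 4*z)*(g^2 - 3*g + 5)*(g + 3)*(g - 5);  g^3 + 4*g^2*z - 3*g^2 - 12*g*z + 5*g + 20*z = (g + 4*z)*(g^2 - 3*g + 5)
Cancel the common factors (g^2 - 3*g + 5), (g + 4*z).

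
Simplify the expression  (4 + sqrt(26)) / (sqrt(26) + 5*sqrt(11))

Multiply numerator and denominator by -5*sqrt(11) + sqrt(26).
Denominator becomes -249; numerator becomes -5*sqrt(286) - 20*sqrt(11) + 4*sqrt(26) + 26.

(-26 - 4*sqrt(26) + 20*sqrt(11) + 5*sqrt(286))/249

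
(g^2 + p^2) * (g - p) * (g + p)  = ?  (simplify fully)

(g+p)(g-p) = g^2 - p^2; continue pairing.

g^4 - p^4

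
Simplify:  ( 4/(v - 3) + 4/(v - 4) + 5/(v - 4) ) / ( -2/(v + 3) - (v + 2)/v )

Numerator: 4/(v - 3) + 4/(v - 4) + 5/(v - 4) = (13*v - 43)/(v² - 7*v + 12)
Denominator: -2/(v + 3) - (v + 2)/v = (-v² - 7*v - 6)/(v² + 3*v)
Divide: ((13*v - 43)/(v² - 7*v + 12)) · ((v² + 3*v)/(-v² - 7*v - 6)) = (-13*v³ + 4*v² + 129*v)/(v⁴ - 31*v² + 42*v + 72)

(-13*v³ + 4*v² + 129*v)/(v⁴ - 31*v² + 42*v + 72)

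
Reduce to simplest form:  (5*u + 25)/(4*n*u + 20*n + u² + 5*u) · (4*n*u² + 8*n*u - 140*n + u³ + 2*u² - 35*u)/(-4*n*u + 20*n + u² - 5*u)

Factor: 5*u + 25 = 5·(u + 5);  4*n*u + 20*n + u² + 5*u = (4*n + u)·(u + 5);  4*n*u² + 8*n*u - 140*n + u³ + 2*u² - 35*u = (u + 7)·(4*n + u)·(u - 5);  -4*n*u + 20*n + u² - 5*u = (-4*n + u)·(u - 5)
Cancel the common factors (u - 5), (u + 5), (4*n + u).

(5*u + 35)/(-4*n + u)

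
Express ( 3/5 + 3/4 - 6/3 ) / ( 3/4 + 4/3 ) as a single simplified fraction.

-39/125

Numerator: 3/5 + 3/4 - 6/3 = -13/20
Denominator: 3/4 + 4/3 = 25/12
Divide: (-13/20) · (12/25) = -39/125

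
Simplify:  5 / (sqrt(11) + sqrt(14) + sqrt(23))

Group as (sqrt(11) + sqrt(23)) + sqrt(14); multiply by (sqrt(11) + sqrt(23)) - sqrt(14), then rationalise the remaining surd.

(-5*sqrt(3542) + 5*sqrt(23) + 50*sqrt(14) + 65*sqrt(11))/306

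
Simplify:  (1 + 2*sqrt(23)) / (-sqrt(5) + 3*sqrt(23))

Multiply numerator and denominator by sqrt(5) + 3*sqrt(23).
Denominator becomes 202; numerator becomes sqrt(5) + 3*sqrt(23) + 2*sqrt(115) + 138.

(sqrt(5) + 3*sqrt(23) + 2*sqrt(115) + 138)/202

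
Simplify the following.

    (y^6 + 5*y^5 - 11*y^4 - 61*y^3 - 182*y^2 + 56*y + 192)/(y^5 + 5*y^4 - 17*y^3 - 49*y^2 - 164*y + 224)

Factor: y^6 + 5*y^5 - 11*y^4 - 61*y^3 - 182*y^2 + 56*y + 192 = (y + 6)*(y - 1)*(y - 4)*(y^2 + 3*y + 8)*(y + 1);  y^5 + 5*y^4 - 17*y^3 - 49*y^2 - 164*y + 224 = (y - 1)*(y^2 + 3*y + 8)*(y + 7)*(y - 4)
Cancel the common factors (y^2 + 3*y + 8), (y - 1), (y - 4).

(y^2 + 7*y + 6)/(y + 7)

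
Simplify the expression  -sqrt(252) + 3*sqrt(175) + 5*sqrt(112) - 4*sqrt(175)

sqrt(252) = 6*sqrt(7); 3*sqrt(175) = 15*sqrt(7); 5*sqrt(112) = 20*sqrt(7); 4*sqrt(175) = 20*sqrt(7)
Combine: (-6 + 15 + 20 - 20)·sqrt(7) = 9*sqrt(7)

9*sqrt(7)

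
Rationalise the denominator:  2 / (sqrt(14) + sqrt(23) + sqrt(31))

(-sqrt(9982) + 3*sqrt(31) + 11*sqrt(23) + 20*sqrt(14))/313

Group as (sqrt(14) + sqrt(31)) + sqrt(23); multiply by (sqrt(14) + sqrt(31)) - sqrt(23), then rationalise the remaining surd.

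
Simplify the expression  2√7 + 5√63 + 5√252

47*√7

2√7 = 2*√7; 5√63 = 15*√7; 5√252 = 30*√7
Combine: (2 + 15 + 30)·√7 = 47*√7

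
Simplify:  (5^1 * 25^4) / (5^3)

5^1 = 5^1; 25^4 = 5^8; 5^3 = 5^3
Combine exponents: 5^6

5^6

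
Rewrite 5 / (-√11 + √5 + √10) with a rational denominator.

(-10*√11 + 15*√10 + 40*√5 + 25*√22)/92

Group as (√5 + √10) - √11; multiply by (√5 + √10) + √11, then rationalise the remaining surd.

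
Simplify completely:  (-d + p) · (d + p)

-d² + p²

Pair the conjugate factors: (p+d)(p-d) = -d² + p².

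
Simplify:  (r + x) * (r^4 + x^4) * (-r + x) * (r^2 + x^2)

(x+r)(x-r) = -r^2 + x^2; continue pairing.

-r^8 + x^8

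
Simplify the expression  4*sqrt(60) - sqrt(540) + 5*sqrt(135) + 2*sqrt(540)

4*sqrt(60) = 8*sqrt(15); sqrt(540) = 6*sqrt(15); 5*sqrt(135) = 15*sqrt(15); 2*sqrt(540) = 12*sqrt(15)
Combine: (8 - 6 + 15 + 12)·sqrt(15) = 29*sqrt(15)

29*sqrt(15)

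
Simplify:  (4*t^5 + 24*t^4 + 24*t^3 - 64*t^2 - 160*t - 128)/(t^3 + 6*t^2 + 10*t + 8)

4*t^2 - 16

Factor: 4*t^5 + 24*t^4 + 24*t^3 - 64*t^2 - 160*t - 128 = 4*(t^2 + 2*t + 2)*(t + 2)*(t + 4)*(t - 2);  t^3 + 6*t^2 + 10*t + 8 = (t^2 + 2*t + 2)*(t + 4)
Cancel the common factors (t^2 + 2*t + 2), (t + 4).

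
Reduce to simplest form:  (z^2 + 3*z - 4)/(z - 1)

Factor: z^2 + 3*z - 4 = (z + 4)*(z - 1)
Cancel the common factor (z - 1).

z + 4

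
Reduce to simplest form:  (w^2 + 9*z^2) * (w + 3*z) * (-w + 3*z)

Pair the conjugate factors: ((3*z)+w)((3*z)-w) = -w^2 + 9*z^2, then repeat with the next factor.

-w^4 + 81*z^4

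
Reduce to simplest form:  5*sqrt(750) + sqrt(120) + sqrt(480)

31*sqrt(30)

5*sqrt(750) = 25*sqrt(30); sqrt(120) = 2*sqrt(30); sqrt(480) = 4*sqrt(30)
Combine: (25 + 2 + 4)·sqrt(30) = 31*sqrt(30)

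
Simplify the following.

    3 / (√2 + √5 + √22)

(-57*√5 - 75*√2 + 12*√55 + 45*√22)/185

Group as (√2 + √22) + √5; multiply by (√2 + √22) - √5, then rationalise the remaining surd.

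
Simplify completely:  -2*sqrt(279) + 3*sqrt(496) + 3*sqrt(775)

21*sqrt(31)

2*sqrt(279) = 6*sqrt(31); 3*sqrt(496) = 12*sqrt(31); 3*sqrt(775) = 15*sqrt(31)
Combine: (-6 + 12 + 15)·sqrt(31) = 21*sqrt(31)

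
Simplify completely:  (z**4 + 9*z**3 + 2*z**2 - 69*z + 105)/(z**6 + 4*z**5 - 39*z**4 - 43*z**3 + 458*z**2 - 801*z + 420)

1/(z**2 - 5*z + 4)

Factor: z**4 + 9*z**3 + 2*z**2 - 69*z + 105 = (z + 7)*(z**2 - 3*z + 3)*(z + 5);  z**6 + 4*z**5 - 39*z**4 - 43*z**3 + 458*z**2 - 801*z + 420 = (z - 4)*(z + 5)*(z + 7)*(z - 1)*(z**2 - 3*z + 3)
Cancel the common factors (z**2 - 3*z + 3), (z + 5), (z + 7).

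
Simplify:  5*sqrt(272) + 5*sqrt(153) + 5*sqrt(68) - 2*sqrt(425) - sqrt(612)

29*sqrt(17)

5*sqrt(272) = 20*sqrt(17); 5*sqrt(153) = 15*sqrt(17); 5*sqrt(68) = 10*sqrt(17); 2*sqrt(425) = 10*sqrt(17); sqrt(612) = 6*sqrt(17)
Combine: (20 + 15 + 10 - 10 - 6)·sqrt(17) = 29*sqrt(17)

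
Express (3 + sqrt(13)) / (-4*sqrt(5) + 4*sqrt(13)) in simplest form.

Multiply numerator and denominator by 4*sqrt(5) + 4*sqrt(13).
Denominator becomes 128; numerator becomes 12*sqrt(5) + 4*sqrt(65) + 12*sqrt(13) + 52.

(3*sqrt(5) + sqrt(65) + 3*sqrt(13) + 13)/32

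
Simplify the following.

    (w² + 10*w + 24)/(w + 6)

w + 4

Factor: w² + 10*w + 24 = (w + 6)·(w + 4)
Cancel the common factor (w + 6).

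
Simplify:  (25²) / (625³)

5^(-8)

25² = 5^4; 625³ = 5^12
Combine exponents: 5^(-8)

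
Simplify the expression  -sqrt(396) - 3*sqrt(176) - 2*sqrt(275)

-28*sqrt(11)

sqrt(396) = 6*sqrt(11); 3*sqrt(176) = 12*sqrt(11); 2*sqrt(275) = 10*sqrt(11)
Combine: (-6 - 12 - 10)·sqrt(11) = -28*sqrt(11)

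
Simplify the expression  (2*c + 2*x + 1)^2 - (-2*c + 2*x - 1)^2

Binomially expand both and collect terms in (2*x), (2*c + 1).

8*x*(2*c + 1)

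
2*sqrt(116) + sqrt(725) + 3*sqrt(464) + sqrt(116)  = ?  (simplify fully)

23*sqrt(29)

2*sqrt(116) = 4*sqrt(29); sqrt(725) = 5*sqrt(29); 3*sqrt(464) = 12*sqrt(29); sqrt(116) = 2*sqrt(29)
Combine: (4 + 5 + 12 + 2)·sqrt(29) = 23*sqrt(29)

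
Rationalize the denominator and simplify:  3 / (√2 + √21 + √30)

Group as (√21 + √30) + √2; multiply by (√21 + √30) - √2, then rationalise the remaining surd.

(-36*√35 - 21*√30 + 33*√21 + 147*√2)/119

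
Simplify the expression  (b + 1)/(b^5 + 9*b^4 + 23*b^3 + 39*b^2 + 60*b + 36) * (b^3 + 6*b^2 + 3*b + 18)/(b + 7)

1/(b^2 + 9*b + 14)

Factor: b^5 + 9*b^4 + 23*b^3 + 39*b^2 + 60*b + 36 = (b + 2)*(b + 1)*(b + 6)*(b^2 + 3);  b^3 + 6*b^2 + 3*b + 18 = (b + 6)*(b^2 + 3)
Cancel the common factors (b^2 + 3), (b + 6), (b + 1).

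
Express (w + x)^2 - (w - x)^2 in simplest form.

4*w*x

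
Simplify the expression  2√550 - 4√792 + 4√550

2√550 = 10*√22; 4√792 = 24*√22; 4√550 = 20*√22
Combine: (10 - 24 + 20)·√22 = 6*√22

6*√22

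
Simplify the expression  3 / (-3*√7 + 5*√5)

(9*√7 + 15*√5)/62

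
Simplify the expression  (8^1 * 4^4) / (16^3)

8^1 = 2^3; 4^4 = 2^8; 16^3 = 2^12
Combine exponents: 2^(-1)

2^(-1)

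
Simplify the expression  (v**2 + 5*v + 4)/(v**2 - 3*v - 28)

Factor: v**2 + 5*v + 4 = (v + 1)*(v + 4);  v**2 - 3*v - 28 = (v + 4)*(v - 7)
Cancel the common factor (v + 4).

(v + 1)/(v - 7)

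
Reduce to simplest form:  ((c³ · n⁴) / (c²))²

c²*n⁸

Inside the bracket: c¹ · n⁴
Raise to the power 2: c² · n⁸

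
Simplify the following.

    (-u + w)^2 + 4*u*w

(u + w)^2

After expansion: u^2 + 2*u*w + w^2 — a perfect-square trinomial.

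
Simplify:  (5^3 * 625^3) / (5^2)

5^3 = 5^3; 625^3 = 5^12; 5^2 = 5^2
Combine exponents: 5^13

5^13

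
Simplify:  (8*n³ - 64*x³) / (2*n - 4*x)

(2*n)^3 - (4*x)^3 = (2*n - 4*x)(4*n² + 8*n*x + 16*x²).

4*n² + 8*n*x + 16*x²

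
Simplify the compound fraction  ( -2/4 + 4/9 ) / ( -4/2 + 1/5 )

5/162

Numerator: -2/4 + 4/9 = -1/18
Denominator: -4/2 + 1/5 = -9/5
Divide: (-1/18) · (-5/9) = 5/162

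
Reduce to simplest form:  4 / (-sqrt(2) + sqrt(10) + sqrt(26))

(-18*sqrt(10) - 4*sqrt(130) + 34*sqrt(2) + 14*sqrt(26))/29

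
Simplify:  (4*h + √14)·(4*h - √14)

(4*h)^2 - (√14)^2 = 16*h² - 14.

16*h² - 14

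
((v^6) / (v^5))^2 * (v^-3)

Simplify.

Inside the bracket: v^1
Raise to the power 2: v^2
Multiply by (v^-3): add exponents.

1/v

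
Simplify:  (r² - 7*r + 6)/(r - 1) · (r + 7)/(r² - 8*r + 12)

(r + 7)/(r - 2)

Factor: r² - 7*r + 6 = (r - 1)·(r - 6);  r² - 8*r + 12 = (r - 6)·(r - 2)
Cancel the common factors (r - 1), (r - 6).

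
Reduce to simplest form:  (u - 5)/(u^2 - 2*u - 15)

Factor: u^2 - 2*u - 15 = (u + 3)*(u - 5)
Cancel the common factor (u - 5).

1/(u + 3)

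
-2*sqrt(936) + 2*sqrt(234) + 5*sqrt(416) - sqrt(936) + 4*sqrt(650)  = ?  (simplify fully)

28*sqrt(26)

2*sqrt(936) = 12*sqrt(26); 2*sqrt(234) = 6*sqrt(26); 5*sqrt(416) = 20*sqrt(26); sqrt(936) = 6*sqrt(26); 4*sqrt(650) = 20*sqrt(26)
Combine: (-12 + 6 + 20 - 6 + 20)·sqrt(26) = 28*sqrt(26)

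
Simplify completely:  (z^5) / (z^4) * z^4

Quotient: z^1
Multiply by z^4: add exponents.

z^5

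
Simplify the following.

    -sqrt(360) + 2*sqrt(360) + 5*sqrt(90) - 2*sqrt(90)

15*sqrt(10)

sqrt(360) = 6*sqrt(10); 2*sqrt(360) = 12*sqrt(10); 5*sqrt(90) = 15*sqrt(10); 2*sqrt(90) = 6*sqrt(10)
Combine: (-6 + 12 + 15 - 6)·sqrt(10) = 15*sqrt(10)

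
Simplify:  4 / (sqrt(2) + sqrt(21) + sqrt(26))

Group as (sqrt(21) + sqrt(26)) + sqrt(2); multiply by (sqrt(21) + sqrt(26)) - sqrt(2), then rationalise the remaining surd.

(-16*sqrt(273) - 12*sqrt(26) + 28*sqrt(21) + 180*sqrt(2))/159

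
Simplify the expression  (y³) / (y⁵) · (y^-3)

Quotient: (y^-2)
Multiply by (y^-3): add exponents.

y^(-5)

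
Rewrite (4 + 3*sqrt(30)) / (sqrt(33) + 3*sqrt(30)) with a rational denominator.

(-9*sqrt(110) - 4*sqrt(33) + 12*sqrt(30) + 270)/237

Multiply numerator and denominator by -sqrt(33) + 3*sqrt(30).
Denominator becomes 237; numerator becomes -9*sqrt(110) - 4*sqrt(33) + 12*sqrt(30) + 270.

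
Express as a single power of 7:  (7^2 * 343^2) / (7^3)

7^5

7^2 = 7^2; 343^2 = 7^6; 7^3 = 7^3
Combine exponents: 7^5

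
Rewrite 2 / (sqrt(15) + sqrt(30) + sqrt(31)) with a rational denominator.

Group as (sqrt(15) + sqrt(30)) + sqrt(31); multiply by (sqrt(15) + sqrt(30)) - sqrt(31), then rationalise the remaining surd.

(-15*sqrt(62) + 7*sqrt(31) + 8*sqrt(30) + 23*sqrt(15))/401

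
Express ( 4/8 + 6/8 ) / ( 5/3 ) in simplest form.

3/4

Numerator: 4/8 + 6/8 = 5/4
Denominator: 5/3 = 5/3
Divide: (5/4) · (3/5) = 3/4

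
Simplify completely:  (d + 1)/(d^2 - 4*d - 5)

Factor: d^2 - 4*d - 5 = (d - 5)*(d + 1)
Cancel the common factor (d + 1).

1/(d - 5)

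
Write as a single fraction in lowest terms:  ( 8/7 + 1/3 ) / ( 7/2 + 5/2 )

31/126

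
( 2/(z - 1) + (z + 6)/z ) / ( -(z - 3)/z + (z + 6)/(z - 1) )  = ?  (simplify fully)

(z^2 + 7*z - 6)/(10*z - 3)

Numerator: 2/(z - 1) + (z + 6)/z = (z^2 + 7*z - 6)/(z^2 - z)
Denominator: -(z - 3)/z + (z + 6)/(z - 1) = (10*z - 3)/(z^2 - z)
Divide: ((z^2 + 7*z - 6)/(z^2 - z)) · ((z^2 - z)/(10*z - 3)) = (z^2 + 7*z - 6)/(10*z - 3)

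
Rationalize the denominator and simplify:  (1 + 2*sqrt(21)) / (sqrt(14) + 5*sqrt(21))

Multiply numerator and denominator by -sqrt(14) + 5*sqrt(21).
Denominator becomes 511; numerator becomes -14*sqrt(6) - sqrt(14) + 5*sqrt(21) + 210.

(-14*sqrt(6) - sqrt(14) + 5*sqrt(21) + 210)/511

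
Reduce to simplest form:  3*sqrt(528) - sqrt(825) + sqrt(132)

9*sqrt(33)

3*sqrt(528) = 12*sqrt(33); sqrt(825) = 5*sqrt(33); sqrt(132) = 2*sqrt(33)
Combine: (12 - 5 + 2)·sqrt(33) = 9*sqrt(33)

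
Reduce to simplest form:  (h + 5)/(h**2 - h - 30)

1/(h - 6)

Factor: h**2 - h - 30 = (h - 6)*(h + 5)
Cancel the common factor (h + 5).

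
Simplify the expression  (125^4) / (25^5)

5^2

125^4 = 5^12; 25^5 = 5^10
Combine exponents: 5^2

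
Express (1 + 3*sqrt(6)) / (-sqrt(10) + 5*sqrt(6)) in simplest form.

(sqrt(10) + 5*sqrt(6) + 6*sqrt(15) + 90)/140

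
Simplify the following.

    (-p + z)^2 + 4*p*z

Expanding gives p^2 + 2*p*z + z^2, a perfect square.

(p + z)^2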